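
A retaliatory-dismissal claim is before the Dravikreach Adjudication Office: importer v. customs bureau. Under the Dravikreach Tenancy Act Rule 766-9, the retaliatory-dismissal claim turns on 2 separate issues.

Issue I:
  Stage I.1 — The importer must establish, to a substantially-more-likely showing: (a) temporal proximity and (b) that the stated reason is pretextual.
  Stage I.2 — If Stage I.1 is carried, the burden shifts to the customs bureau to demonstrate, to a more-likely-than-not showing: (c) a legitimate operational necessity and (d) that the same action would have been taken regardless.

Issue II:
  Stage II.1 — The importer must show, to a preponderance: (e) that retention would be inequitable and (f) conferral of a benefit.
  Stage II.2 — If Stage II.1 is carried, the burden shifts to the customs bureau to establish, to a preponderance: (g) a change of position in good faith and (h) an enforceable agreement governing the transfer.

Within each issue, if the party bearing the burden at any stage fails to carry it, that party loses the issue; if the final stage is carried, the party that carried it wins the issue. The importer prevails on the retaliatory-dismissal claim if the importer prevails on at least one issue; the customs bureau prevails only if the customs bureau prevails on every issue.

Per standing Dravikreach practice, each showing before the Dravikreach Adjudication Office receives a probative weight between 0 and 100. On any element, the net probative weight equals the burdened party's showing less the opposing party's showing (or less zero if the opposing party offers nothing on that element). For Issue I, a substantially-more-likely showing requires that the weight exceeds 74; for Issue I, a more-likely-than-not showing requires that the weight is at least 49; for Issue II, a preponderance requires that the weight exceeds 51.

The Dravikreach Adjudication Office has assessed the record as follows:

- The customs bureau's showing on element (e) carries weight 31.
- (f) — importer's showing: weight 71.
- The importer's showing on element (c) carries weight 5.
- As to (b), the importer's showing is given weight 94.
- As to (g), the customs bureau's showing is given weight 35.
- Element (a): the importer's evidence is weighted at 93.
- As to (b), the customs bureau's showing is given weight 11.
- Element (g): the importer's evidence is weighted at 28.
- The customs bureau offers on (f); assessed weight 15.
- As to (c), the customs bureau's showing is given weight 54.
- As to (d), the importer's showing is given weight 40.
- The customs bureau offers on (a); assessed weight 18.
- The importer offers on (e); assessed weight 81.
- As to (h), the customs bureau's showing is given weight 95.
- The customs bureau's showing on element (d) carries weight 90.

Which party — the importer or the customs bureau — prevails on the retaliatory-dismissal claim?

customs bureau

— Issue I —
Stage I.1 — burden on importer; standard: a substantially-more-likely showing (weight exceeds 74).
    (a): 93 − 18 = 75 > 74 [met]
    (b): 94 − 11 = 83 > 74 [met]
  The importer carries Stage I.1; the customs bureau now bears the burden.
Stage I.2 — burden on customs bureau; standard: a more-likely-than-not showing (weight is at least 49).
    (c): 54 − 5 = 49 ≥ 49 [met]
    (d): 90 − 40 = 50 ≥ 49 [met]
  All elements met at the final stage.
Every stage carried; the customs bureau prevails on this issue.
— Issue II —
Stage II.1 (importer, a preponderance, weight exceeds 51): (e) net 81−31=50 ≤ 51 — fails; (f) net 71−15=56 > 51 — meets.
  Stage II.1 not carried; the importer fails its burden.
So the customs bureau prevails on this issue.
Per-issue: Issue I → customs bureau; Issue II → customs bureau. The importer must prevail on at least one issue; overall, the customs bureau prevails.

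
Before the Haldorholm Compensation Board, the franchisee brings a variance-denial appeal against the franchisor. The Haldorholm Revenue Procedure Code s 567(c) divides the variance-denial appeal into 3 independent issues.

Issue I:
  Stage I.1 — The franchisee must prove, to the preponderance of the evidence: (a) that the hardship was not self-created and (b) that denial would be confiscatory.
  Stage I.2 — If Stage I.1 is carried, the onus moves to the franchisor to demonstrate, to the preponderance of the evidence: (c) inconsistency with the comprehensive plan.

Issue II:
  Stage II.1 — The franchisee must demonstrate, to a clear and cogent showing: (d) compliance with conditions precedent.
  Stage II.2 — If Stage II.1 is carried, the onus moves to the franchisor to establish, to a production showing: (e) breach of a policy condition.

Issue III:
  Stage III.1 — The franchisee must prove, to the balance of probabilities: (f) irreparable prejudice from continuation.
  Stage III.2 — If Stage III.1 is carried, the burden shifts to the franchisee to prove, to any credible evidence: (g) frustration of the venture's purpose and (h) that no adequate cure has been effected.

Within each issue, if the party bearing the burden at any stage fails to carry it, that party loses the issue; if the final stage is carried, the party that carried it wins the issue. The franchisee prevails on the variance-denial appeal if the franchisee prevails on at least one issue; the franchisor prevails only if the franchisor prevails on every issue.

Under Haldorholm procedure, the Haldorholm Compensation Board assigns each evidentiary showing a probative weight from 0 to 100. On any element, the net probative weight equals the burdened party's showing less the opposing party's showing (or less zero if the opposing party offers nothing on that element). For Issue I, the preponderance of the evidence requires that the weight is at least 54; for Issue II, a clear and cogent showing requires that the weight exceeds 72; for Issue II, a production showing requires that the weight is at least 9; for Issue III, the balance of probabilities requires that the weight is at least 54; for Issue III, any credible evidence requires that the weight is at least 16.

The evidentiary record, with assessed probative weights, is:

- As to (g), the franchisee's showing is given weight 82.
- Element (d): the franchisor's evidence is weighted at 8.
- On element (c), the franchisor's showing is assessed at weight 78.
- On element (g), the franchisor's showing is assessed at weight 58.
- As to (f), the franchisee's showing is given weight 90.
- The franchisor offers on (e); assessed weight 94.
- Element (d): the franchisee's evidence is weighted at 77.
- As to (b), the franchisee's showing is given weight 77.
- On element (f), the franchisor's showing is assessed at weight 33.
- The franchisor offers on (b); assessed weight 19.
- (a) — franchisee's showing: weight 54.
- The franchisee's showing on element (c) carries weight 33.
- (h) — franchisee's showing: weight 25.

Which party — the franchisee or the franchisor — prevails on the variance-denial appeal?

— Issue I —
Stage I.1 — burden on franchisee; standard: the preponderance of the evidence (weight is at least 54).
    (a): 54 ≥ 54 [met]
    (b): 77 − 19 = 58 ≥ 54 [met]
  All elements met. The burden passes to the franchisor.
Stage I.2 — burden on franchisor; standard: the preponderance of the evidence (weight is at least 54).
    (c): 78 − 33 = 45 < 54 [not met]
  Stage I.2 not carried; the franchisor fails its burden.
So the franchisee prevails on this issue.
— Issue II —
Stage II.1 — burden on franchisee; standard: a clear and cogent showing (weight exceeds 72).
    (d): 77 − 8 = 69 ≤ 72 [not met]
  Stage II.1 not carried; the franchisee fails its burden.
The franchisor prevails on this issue.
— Issue III —
Stage III.1 (franchisee, the balance of probabilities, weight is at least 54): (f) net 90−33=57 ≥ 54 — meets.
  Stage III.1 carried; the burden remains with the franchisee.
Stage III.2 (franchisee, any credible evidence, weight is at least 16): (g) net 82−58=24 ≥ 16 — meets; (h) 25 ≥ 16 — meets.
  Stage III.2 carried; the final stage is satisfied.
With every stage satisfied, the franchisee prevails on this issue.
Per-issue: Issue I → franchisee; Issue II → franchisor; Issue III → franchisee. The franchisee must prevail on at least one issue; overall, the franchisee prevails.

franchisee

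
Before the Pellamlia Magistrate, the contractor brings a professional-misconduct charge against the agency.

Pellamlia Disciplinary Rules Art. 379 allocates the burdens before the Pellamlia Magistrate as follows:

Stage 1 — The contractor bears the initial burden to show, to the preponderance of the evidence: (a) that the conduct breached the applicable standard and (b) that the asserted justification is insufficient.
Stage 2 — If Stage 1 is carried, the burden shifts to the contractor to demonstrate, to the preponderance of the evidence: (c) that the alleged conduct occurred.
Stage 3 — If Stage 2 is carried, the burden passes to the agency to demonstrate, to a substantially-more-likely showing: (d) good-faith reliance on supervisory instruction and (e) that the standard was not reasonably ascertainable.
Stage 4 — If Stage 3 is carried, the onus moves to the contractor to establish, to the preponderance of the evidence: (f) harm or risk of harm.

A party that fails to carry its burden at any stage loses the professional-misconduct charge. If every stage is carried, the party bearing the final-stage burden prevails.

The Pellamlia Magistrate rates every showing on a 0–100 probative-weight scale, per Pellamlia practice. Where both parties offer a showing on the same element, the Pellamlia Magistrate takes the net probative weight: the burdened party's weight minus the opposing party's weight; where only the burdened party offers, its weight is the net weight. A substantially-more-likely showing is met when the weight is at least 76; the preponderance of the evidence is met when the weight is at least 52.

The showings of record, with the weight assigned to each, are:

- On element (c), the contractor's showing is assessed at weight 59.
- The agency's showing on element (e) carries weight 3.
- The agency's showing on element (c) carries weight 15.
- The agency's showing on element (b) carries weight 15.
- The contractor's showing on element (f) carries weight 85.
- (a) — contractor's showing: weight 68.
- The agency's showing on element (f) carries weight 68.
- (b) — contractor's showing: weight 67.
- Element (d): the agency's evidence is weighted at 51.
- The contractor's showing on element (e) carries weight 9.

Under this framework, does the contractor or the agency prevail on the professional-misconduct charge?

At Stage 1 the contractor must meet the preponderance of the evidence (weight is at least 52): on (a) the weight is 68, ≥ 52, so (a) meets the standard; on (b) the weight is 67 less the opposing 15 gives net 52, ≥ 52, so (b) meets the standard.
  Stage 1 is satisfied; the contractor continues to bear the burden.
At Stage 2 the contractor must meet the preponderance of the evidence (weight is at least 52): on (c) the weight is 59 less the opposing 15 gives net 44, which does not reach 52, so (c) does not meet the standard.
  The contractor does not carry Stage 2.
The agency prevails.

agency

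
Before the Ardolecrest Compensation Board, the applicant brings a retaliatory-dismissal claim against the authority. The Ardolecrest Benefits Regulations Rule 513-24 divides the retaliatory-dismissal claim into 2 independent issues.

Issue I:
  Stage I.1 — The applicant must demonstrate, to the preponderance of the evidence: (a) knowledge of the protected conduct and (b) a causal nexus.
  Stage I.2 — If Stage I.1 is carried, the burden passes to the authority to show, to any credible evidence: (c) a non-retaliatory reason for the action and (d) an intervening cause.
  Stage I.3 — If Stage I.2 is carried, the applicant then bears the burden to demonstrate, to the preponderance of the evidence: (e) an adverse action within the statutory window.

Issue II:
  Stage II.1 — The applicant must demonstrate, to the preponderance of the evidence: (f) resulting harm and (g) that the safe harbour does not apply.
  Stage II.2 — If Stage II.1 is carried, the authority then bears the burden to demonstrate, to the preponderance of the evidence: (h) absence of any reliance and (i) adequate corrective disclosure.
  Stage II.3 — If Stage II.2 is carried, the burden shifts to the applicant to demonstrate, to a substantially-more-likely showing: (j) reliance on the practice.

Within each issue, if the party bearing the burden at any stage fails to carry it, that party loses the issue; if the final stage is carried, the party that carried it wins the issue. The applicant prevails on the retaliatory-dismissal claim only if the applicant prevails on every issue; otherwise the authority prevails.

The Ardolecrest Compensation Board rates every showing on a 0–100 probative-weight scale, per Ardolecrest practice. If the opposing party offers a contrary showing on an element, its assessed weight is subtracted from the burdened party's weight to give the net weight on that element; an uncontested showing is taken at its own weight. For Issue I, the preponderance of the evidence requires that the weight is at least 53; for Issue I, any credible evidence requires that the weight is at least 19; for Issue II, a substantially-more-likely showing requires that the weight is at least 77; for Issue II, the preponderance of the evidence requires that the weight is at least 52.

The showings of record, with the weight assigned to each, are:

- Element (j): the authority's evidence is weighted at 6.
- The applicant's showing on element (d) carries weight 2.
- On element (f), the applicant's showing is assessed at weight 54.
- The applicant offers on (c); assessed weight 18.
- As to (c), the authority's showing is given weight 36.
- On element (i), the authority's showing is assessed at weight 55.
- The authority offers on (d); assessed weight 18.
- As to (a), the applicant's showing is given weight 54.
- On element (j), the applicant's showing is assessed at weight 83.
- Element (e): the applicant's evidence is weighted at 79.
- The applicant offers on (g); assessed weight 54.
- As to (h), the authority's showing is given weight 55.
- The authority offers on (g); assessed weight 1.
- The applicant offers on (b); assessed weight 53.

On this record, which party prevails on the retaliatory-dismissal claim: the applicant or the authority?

— Issue I —
Stage I.1 — burden on applicant; standard: the preponderance of the evidence (weight is at least 53).
    (a): 54 ≥ 53 [met]
    (b): 53 ≥ 53 [met]
  All elements met. The burden passes to the authority.
Stage I.2 — burden on authority; standard: any credible evidence (weight is at least 19).
    (c): 36 − 18 = 18 < 19 [not met]
    (d): 18 − 2 = 16 < 19 [not met]
  Stage I.2 not carried; the authority fails its burden.
The analysis ends at Stage I.2; the applicant prevails on this issue.
— Issue II —
At Stage II.1 the applicant must meet the preponderance of the evidence (weight is at least 52): on (f) the weight is 54, which does reach 52, so (f) meets the standard; on (g) the weight is 54 less the opposing 1 gives net 53, which does reach 52, so (g) meets the standard.
  All elements met. The burden passes to the authority.
At Stage II.2 the authority must meet the preponderance of the evidence (weight is at least 52): on (h) the weight is 55, ≥ 52, so (h) meets the standard; on (i) the weight is 55, which does reach 52, so (i) meets the standard.
  The authority carries Stage II.2; the applicant now bears the burden.
At Stage II.3 the applicant must meet a substantially-more-likely showing (weight is at least 77): on (j) the weight is 83 less the opposing 6 gives net 77, ≥ 77, so (j) meets the standard.
  All elements met at the final stage.
All stages carried — the applicant prevails on this issue.
Per-issue: Issue I → applicant; Issue II → applicant. The applicant must prevail on every issue; overall, the applicant prevails.

applicant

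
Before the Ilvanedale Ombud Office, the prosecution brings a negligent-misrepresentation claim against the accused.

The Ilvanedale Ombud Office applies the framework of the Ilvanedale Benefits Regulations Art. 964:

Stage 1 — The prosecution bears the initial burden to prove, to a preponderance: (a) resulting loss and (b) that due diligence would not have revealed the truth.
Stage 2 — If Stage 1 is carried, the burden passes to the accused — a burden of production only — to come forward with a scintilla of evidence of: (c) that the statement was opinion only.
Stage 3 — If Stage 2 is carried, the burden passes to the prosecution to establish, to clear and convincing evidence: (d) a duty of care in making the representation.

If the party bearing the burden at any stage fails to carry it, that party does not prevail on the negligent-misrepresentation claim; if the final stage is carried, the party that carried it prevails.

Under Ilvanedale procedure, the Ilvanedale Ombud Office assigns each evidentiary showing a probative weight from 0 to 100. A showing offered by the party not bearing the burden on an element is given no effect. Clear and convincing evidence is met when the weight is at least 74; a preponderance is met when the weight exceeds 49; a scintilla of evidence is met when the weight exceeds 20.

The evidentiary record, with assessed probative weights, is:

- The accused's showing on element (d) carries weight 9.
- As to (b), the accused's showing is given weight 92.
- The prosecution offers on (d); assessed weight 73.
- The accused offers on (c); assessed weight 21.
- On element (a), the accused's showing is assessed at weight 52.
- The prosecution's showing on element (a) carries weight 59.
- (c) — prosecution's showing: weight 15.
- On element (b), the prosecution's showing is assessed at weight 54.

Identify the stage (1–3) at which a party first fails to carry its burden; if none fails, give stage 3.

stage 3

At Stage 1 the prosecution must meet a preponderance (weight exceeds 49): on (a) the weight is 59 (the accused's 52 is given no effect), > 49, so (a) meets the standard; on (b) the weight is 54 (the accused's 92 is given no effect), > 49, so (b) meets the standard.
  Stage 1 carried; the burden shifts to the accused.
At Stage 2 the accused must meet a scintilla of evidence (weight exceeds 20): on (c) the weight is 21 (the prosecution's 15 is given no effect), which does exceed 20, so (c) meets the standard.
  Stage 2 is satisfied; the onus moves to the prosecution.
At Stage 3 the prosecution must meet clear and convincing evidence (weight is at least 74): on (d) the weight is 73 (the accused's 9 is given no effect), which does not reach 74, so (d) does not meet the standard.
  The prosecution does not carry Stage 3.
So the accused prevails.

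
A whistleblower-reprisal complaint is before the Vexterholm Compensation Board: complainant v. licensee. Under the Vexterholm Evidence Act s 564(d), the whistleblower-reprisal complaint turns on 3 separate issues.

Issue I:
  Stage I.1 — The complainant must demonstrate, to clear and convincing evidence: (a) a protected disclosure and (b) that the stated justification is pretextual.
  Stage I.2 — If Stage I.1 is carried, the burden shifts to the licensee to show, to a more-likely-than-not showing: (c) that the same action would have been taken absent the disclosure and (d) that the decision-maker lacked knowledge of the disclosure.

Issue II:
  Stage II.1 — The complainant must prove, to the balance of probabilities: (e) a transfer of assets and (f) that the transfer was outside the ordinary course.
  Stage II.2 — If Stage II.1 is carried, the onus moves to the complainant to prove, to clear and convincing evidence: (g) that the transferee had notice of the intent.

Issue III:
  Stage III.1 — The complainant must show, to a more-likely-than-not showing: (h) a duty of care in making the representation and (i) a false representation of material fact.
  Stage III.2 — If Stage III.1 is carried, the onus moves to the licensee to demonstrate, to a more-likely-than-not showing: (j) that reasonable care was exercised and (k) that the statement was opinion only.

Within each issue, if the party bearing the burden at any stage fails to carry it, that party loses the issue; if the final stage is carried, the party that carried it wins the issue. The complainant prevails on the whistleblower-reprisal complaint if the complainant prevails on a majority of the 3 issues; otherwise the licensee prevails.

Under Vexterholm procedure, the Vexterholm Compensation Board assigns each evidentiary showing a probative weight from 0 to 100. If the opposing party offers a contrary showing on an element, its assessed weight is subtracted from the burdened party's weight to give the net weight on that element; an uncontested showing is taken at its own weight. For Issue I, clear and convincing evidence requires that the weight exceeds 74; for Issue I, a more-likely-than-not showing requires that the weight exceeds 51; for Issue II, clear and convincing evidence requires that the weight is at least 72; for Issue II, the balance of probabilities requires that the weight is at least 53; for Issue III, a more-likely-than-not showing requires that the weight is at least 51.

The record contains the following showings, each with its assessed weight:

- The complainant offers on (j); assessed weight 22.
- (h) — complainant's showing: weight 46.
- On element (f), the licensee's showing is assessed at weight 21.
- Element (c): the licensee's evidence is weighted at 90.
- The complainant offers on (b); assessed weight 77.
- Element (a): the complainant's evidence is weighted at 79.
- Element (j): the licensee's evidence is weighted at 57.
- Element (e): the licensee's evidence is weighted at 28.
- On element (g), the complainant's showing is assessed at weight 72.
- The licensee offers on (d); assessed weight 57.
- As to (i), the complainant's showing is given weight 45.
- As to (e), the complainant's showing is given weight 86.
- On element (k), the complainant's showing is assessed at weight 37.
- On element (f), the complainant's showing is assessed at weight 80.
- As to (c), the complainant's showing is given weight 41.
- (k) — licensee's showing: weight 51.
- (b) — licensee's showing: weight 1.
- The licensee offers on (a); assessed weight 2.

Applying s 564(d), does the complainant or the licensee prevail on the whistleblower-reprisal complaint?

— Issue I —
At Stage I.1 the complainant must meet clear and convincing evidence (weight exceeds 74): on (a) the weight is 79 less the opposing 2 gives net 77, which does exceed 74, so (a) meets the standard; on (b) the weight is 77 less the opposing 1 gives net 76, > 74, so (b) meets the standard.
  All elements met. The burden passes to the licensee.
At Stage I.2 the licensee must meet a more-likely-than-not showing (weight exceeds 51): on (c) the weight is 90 less the opposing 41 gives net 49, which does not exceed 51, so (c) does not meet the standard; on (d) the weight is 57, which does exceed 51, so (d) meets the standard.
  The licensee does not carry Stage I.2.
So the complainant prevails on this issue.
— Issue II —
Stage II.1 (complainant, the balance of probabilities, weight is at least 53): (e) net 86−28=58 ≥ 53 — meets; (f) net 80−21=59 ≥ 53 — meets.
  Stage II.1 is satisfied; the complainant continues to bear the burden.
Stage II.2 (complainant, clear and convincing evidence, weight is at least 72): (g) 72 ≥ 72 — meets.
  All elements met at the final stage.
With every stage satisfied, the complainant prevails on this issue.
— Issue III —
Stage III.1 (complainant, a more-likely-than-not showing, weight is at least 51): (h) 46 < 51 — fails; (i) 45 < 51 — fails.
  The complainant does not carry Stage III.1.
The licensee prevails on this issue.
Per-issue: Issue I → complainant; Issue II → complainant; Issue III → licensee. The complainant must prevail on a majority of issues; overall, the complainant prevails.

complainant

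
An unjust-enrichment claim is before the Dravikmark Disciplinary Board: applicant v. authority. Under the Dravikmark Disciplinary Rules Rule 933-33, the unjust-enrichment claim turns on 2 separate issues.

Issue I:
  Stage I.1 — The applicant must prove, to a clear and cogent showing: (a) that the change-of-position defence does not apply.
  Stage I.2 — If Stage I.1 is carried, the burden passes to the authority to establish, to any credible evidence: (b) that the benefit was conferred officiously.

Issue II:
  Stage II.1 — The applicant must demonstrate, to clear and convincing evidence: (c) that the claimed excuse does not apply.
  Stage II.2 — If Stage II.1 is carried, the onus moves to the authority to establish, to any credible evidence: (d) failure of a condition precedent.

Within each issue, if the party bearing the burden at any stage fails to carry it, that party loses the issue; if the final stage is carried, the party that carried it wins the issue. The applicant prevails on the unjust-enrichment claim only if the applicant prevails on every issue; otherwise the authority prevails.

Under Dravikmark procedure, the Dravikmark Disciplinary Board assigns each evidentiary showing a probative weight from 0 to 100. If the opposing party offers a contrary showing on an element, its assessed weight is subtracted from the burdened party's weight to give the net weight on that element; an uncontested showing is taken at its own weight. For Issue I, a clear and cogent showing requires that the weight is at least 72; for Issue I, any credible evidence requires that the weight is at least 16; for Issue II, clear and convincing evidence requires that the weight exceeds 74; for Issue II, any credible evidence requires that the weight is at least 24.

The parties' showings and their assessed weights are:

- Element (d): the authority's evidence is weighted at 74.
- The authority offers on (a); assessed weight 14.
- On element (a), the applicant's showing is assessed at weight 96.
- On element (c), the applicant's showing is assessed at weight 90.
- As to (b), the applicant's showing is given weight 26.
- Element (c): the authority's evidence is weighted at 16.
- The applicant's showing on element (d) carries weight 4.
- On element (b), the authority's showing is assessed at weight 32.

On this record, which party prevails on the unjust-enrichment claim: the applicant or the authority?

— Issue I —
Stage I.1 (applicant, a clear and cogent showing, weight is at least 72): (a) net 96−14=82 ≥ 72 — meets.
  All elements met. The burden passes to the authority.
Stage I.2 (authority, any credible evidence, weight is at least 16): (b) net 32−26=6 < 16 — fails.
  Not every element is met, so the authority fails to carry Stage I.2.
The analysis ends at Stage I.2; the applicant prevails on this issue.
— Issue II —
Stage II.1 — burden on applicant; standard: clear and convincing evidence (weight exceeds 74).
    (c): 90 − 16 = 74 ≤ 74 [not met]
  Not every element is met, so the applicant fails to carry Stage II.1.
So the authority prevails on this issue.
Per-issue: Issue I → applicant; Issue II → authority. The applicant must prevail on every issue; overall, the authority prevails.

authority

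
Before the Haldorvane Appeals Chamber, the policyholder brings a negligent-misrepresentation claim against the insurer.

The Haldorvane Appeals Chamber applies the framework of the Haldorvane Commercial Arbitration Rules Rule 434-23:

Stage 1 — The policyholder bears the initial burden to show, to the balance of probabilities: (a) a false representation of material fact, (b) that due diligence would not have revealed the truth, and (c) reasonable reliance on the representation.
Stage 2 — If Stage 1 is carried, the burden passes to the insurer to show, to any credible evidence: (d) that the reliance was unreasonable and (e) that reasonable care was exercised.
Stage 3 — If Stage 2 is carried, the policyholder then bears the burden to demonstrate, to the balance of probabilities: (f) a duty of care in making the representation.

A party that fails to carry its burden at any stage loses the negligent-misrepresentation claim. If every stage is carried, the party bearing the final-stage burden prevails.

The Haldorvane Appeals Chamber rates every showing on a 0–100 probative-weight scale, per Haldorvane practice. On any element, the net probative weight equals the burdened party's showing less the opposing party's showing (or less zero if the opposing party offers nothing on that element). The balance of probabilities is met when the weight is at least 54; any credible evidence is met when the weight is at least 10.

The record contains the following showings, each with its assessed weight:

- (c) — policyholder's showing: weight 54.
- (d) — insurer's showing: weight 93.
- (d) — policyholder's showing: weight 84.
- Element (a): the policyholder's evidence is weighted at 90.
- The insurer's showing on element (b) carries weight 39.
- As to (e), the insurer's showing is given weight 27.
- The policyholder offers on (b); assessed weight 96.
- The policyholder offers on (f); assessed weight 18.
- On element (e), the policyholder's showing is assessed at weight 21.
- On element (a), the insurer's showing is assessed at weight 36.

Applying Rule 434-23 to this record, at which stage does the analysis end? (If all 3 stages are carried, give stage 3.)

Stage 1 (policyholder, the balance of probabilities, weight is at least 54): (a) net 90−36=54 ≥ 54 — meets; (b) net 96−39=57 ≥ 54 — meets; (c) 54 ≥ 54 — meets.
  All elements met. The burden passes to the insurer.
Stage 2 (insurer, any credible evidence, weight is at least 10): (d) net 93−84=9 < 10 — fails; (e) net 27−21=6 < 10 — fails.
  Stage 2 not carried; the insurer fails its burden.
So the policyholder prevails.

stage 2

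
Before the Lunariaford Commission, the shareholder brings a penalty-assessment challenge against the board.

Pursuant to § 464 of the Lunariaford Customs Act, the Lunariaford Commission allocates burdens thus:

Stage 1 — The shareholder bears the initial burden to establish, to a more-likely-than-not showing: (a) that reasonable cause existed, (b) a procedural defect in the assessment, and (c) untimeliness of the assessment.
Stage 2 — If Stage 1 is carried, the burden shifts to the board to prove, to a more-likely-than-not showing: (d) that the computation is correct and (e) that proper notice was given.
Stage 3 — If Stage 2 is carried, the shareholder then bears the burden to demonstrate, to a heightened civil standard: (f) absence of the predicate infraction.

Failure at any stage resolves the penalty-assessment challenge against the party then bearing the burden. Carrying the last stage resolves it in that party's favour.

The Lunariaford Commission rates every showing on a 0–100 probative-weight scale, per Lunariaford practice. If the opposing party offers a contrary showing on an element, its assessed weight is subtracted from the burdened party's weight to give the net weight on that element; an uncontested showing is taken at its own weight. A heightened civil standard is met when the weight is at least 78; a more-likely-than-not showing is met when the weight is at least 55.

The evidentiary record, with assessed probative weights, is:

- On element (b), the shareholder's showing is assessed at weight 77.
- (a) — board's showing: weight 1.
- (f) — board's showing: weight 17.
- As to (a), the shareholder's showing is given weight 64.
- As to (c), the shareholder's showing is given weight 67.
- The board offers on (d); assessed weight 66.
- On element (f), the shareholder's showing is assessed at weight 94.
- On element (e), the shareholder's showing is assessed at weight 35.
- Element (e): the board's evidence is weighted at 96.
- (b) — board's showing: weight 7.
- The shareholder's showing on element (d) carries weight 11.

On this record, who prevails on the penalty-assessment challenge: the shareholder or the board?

board

At Stage 1 the shareholder must meet a more-likely-than-not showing (weight is at least 55): on (a) the weight is 64 less the opposing 1 gives net 63, which does reach 55, so (a) meets the standard; on (b) the weight is 77 less the opposing 7 gives net 70, which does reach 55, so (b) meets the standard; on (c) the weight is 67, ≥ 55, so (c) meets the standard.
  Stage 1 carried; the burden shifts to the board.
At Stage 2 the board must meet a more-likely-than-not showing (weight is at least 55): on (d) the weight is 66 less the opposing 11 gives net 55, ≥ 55, so (d) meets the standard; on (e) the weight is 96 less the opposing 35 gives net 61, ≥ 55, so (e) meets the standard.
  The board carries Stage 2; the shareholder now bears the burden.
At Stage 3 the shareholder must meet a heightened civil standard (weight is at least 78): on (f) the weight is 94 less the opposing 17 gives net 77, which does not reach 78, so (f) does not meet the standard.
  The shareholder does not carry Stage 3.
The board prevails.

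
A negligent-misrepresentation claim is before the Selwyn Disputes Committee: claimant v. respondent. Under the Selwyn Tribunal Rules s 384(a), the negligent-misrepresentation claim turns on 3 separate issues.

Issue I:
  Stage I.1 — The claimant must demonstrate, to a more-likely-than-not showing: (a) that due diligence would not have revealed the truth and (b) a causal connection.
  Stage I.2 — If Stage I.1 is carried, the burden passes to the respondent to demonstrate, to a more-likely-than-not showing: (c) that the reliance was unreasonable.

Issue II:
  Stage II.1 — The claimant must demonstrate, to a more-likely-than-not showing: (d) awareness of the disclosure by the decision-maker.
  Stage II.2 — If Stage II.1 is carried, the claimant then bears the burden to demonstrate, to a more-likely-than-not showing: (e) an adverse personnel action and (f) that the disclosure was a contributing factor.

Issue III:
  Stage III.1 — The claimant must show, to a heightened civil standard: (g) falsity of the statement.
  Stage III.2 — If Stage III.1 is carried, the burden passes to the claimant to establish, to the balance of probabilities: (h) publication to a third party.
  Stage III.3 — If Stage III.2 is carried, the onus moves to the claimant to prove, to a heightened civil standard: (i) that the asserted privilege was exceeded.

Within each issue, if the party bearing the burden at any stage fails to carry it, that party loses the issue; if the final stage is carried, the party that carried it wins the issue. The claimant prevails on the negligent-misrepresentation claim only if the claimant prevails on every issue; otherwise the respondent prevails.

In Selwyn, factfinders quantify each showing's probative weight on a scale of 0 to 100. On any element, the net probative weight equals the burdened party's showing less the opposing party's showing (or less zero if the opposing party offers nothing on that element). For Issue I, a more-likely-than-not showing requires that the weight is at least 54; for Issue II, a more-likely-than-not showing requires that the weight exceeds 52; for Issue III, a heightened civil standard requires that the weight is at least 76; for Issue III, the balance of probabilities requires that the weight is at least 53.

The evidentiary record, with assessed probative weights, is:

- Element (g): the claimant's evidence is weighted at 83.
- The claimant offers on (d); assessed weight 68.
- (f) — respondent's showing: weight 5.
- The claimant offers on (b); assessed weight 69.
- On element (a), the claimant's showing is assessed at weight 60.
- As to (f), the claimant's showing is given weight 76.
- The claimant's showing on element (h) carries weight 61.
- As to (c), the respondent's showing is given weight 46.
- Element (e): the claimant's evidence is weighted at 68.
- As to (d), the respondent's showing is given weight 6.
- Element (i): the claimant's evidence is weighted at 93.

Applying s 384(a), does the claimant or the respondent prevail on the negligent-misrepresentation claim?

— Issue I —
At Stage I.1 the claimant must meet a more-likely-than-not showing (weight is at least 54): on (a) the weight is 60, which does reach 54, so (a) meets the standard; on (b) the weight is 69, ≥ 54, so (b) meets the standard.
  All elements met. The burden passes to the respondent.
At Stage I.2 the respondent must meet a more-likely-than-not showing (weight is at least 54): on (c) the weight is 46, which does not reach 54, so (c) does not meet the standard.
  Not every element is met, so the respondent fails to carry Stage I.2.
So the claimant prevails on this issue.
— Issue II —
At Stage II.1 the claimant must meet a more-likely-than-not showing (weight exceeds 52): on (d) the weight is 68 less the opposing 6 gives net 62, which does exceed 52, so (d) meets the standard.
  Stage II.1 is satisfied; the claimant continues to bear the burden.
At Stage II.2 the claimant must meet a more-likely-than-not showing (weight exceeds 52): on (e) the weight is 68, which does exceed 52, so (e) meets the standard; on (f) the weight is 76 less the opposing 5 gives net 71, which does exceed 52, so (f) meets the standard.
  The claimant carries the last stage.
All stages carried — the claimant prevails on this issue.
— Issue III —
Stage III.1 — burden on claimant; standard: a heightened civil standard (weight is at least 76).
    (g): 83 ≥ 76 [met]
  Stage III.1 carried; the burden remains with the claimant.
Stage III.2 — burden on claimant; standard: the balance of probabilities (weight is at least 53).
    (h): 61 ≥ 53 [met]
  Stage III.2 carried; the burden remains with the claimant.
Stage III.3 — burden on claimant; standard: a heightened civil standard (weight is at least 76).
    (i): 93 ≥ 76 [met]
  The claimant carries the last stage.
Every stage carried; the claimant prevails on this issue.
Per-issue: Issue I → claimant; Issue II → claimant; Issue III → claimant. The claimant must prevail on every issue; overall, the claimant prevails.

claimant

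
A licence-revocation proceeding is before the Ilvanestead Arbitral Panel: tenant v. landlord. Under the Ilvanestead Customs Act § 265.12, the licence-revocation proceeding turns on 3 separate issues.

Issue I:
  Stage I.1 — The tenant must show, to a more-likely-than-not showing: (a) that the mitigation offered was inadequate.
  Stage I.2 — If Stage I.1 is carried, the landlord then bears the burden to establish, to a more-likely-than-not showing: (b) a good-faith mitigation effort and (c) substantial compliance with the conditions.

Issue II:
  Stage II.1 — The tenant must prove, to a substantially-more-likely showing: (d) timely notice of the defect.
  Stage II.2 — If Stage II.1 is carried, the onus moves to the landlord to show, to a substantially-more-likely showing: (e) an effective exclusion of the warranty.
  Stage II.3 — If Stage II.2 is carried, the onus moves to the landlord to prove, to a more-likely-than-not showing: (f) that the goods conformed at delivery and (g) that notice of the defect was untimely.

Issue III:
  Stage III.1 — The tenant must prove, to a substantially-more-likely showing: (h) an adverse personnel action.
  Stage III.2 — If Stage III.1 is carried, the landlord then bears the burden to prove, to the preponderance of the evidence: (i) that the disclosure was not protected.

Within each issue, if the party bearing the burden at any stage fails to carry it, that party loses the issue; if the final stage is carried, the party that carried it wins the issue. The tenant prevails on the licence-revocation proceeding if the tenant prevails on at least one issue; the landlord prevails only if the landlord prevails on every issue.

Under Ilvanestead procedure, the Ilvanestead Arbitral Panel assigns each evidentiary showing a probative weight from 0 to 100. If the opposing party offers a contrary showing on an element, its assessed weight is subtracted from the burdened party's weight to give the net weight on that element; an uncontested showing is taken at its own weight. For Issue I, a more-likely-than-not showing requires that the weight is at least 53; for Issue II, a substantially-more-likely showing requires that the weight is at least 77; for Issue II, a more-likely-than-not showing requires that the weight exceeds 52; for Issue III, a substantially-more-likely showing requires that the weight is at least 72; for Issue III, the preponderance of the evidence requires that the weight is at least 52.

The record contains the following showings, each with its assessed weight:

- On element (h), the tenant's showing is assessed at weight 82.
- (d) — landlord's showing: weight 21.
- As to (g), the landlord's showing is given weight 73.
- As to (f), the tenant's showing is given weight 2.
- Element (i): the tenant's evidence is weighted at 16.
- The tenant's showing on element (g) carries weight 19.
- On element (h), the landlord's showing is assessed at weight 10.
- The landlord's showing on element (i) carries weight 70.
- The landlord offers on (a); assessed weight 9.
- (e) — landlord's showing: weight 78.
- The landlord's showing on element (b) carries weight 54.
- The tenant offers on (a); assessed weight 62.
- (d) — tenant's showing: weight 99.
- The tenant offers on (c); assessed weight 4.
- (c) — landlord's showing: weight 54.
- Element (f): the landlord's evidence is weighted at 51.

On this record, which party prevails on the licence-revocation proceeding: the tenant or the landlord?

— Issue I —
At Stage I.1 the tenant must meet a more-likely-than-not showing (weight is at least 53): on (a) the weight is 62 less the opposing 9 gives net 53, which does reach 53, so (a) meets the standard.
  Stage I.1 is satisfied; the onus moves to the landlord.
At Stage I.2 the landlord must meet a more-likely-than-not showing (weight is at least 53): on (b) the weight is 54, ≥ 53, so (b) meets the standard; on (c) the weight is 54 less the opposing 4 gives net 50, < 53, so (c) does not meet the standard.
  Stage I.2 not carried; the landlord fails its burden.
So the tenant prevails on this issue.
— Issue II —
At Stage II.1 the tenant must meet a substantially-more-likely showing (weight is at least 77): on (d) the weight is 99 less the opposing 21 gives net 78, ≥ 77, so (d) meets the standard.
  All elements met. The burden passes to the landlord.
At Stage II.2 the landlord must meet a substantially-more-likely showing (weight is at least 77): on (e) the weight is 78, which does reach 77, so (e) meets the standard.
  All elements met. The landlord retains the burden for Stage II.3.
At Stage II.3 the landlord must meet a more-likely-than-not showing (weight exceeds 52): on (f) the weight is 51 less the opposing 2 gives net 49, ≤ 52, so (f) does not meet the standard; on (g) the weight is 73 less the opposing 19 gives net 54, which does exceed 52, so (g) meets the standard.
  The landlord does not carry Stage II.3.
The tenant prevails on this issue.
— Issue III —
Stage III.1 — burden on tenant; standard: a substantially-more-likely showing (weight is at least 72).
    (h): 82 − 10 = 72 ≥ 72 [met]
  The tenant carries Stage III.1; the landlord now bears the burden.
Stage III.2 — burden on landlord; standard: the preponderance of the evidence (weight is at least 52).
    (i): 70 − 16 = 54 ≥ 52 [met]
  All elements met at the final stage.
All stages carried — the landlord prevails on this issue.
Per-issue: Issue I → tenant; Issue II → tenant; Issue III → landlord. The tenant must prevail on at least one issue; overall, the tenant prevails.

tenant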